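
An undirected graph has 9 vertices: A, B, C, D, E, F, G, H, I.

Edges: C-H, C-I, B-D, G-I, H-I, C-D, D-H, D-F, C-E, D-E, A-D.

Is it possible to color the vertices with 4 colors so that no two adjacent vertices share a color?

Yes

The chromatic number is 3. C, D, E are pairwise adjacent, so at least 3 colors are needed.
3 colors suffice: color 1 → {D, I}; color 2 → {A, B, C, F, G}; color 3 → {E, H}.
Since 4 ≥ 3, a proper 4-coloring certainly exists.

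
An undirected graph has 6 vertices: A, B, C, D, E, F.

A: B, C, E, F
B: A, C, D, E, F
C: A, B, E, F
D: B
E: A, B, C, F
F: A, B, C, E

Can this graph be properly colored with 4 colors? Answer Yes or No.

A, B, C, E, F are mutually adjacent (a clique of size 5), so at least 5 colors are needed.
So 4 colors are not enough.

No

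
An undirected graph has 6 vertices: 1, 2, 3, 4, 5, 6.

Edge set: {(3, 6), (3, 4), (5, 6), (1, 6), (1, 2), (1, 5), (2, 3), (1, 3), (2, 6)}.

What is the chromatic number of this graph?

1, 2, 3, 6 form a clique, so at least 4 colors are needed.
4 colors suffice: color red → {1, 4}; color blue → {6}; color green → {3, 5}; color yellow → {2}. No two adjacent vertices share a color.

4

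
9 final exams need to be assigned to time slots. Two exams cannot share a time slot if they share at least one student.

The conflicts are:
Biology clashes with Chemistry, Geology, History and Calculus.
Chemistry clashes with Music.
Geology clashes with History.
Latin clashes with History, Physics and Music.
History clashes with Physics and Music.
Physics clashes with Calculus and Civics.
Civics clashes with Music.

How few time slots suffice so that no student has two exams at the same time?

3

Latin, History, Physics pairwise conflict, so at least 3 time slots are needed.
Using 3 time slots: Biology=2, Chemistry=1, Geology=3, Latin=3, History=1, Physics=2, Calculus=1, Civics=1, Music=2. Every pair that conflicts lands in different time slots.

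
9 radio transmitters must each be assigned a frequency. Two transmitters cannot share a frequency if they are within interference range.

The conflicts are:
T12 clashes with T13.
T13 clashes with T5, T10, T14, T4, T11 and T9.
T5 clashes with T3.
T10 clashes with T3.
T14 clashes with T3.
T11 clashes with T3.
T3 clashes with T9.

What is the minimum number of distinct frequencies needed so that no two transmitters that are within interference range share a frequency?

2

T13 and T4 conflict, so at least 2 frequencies are needed.
2 frequencies suffice: frequency 1 → {T13, T3}; frequency 2 → {T12, T5, T10, T14, T4, T11, T9}. Each listed conflict is separated.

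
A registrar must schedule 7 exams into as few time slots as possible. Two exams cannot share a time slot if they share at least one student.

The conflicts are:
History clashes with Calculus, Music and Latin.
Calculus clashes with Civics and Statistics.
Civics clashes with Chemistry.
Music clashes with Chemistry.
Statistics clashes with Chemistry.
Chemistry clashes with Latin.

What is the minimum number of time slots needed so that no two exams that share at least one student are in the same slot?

3

The cycle History-Calculus-Statistics-Chemistry-Latin-History has odd length 5, so it cannot be 2-colored; at least 3 time slots are needed.
3 time slots suffice: History=2, Calculus=1, Civics=2, Music=3, Statistics=2, Chemistry=1, Latin=3. Every pair that conflicts lands in different time slots.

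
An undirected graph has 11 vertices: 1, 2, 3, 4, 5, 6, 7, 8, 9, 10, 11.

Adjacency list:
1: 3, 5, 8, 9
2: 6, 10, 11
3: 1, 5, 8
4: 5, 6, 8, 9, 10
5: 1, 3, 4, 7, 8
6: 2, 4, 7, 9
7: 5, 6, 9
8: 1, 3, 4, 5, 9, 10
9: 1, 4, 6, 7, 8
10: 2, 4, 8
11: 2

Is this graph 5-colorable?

Yes

The chromatic number is 4. 1, 3, 5, 8 are pairwise adjacent (a clique of size 4), so at least 4 colors are needed.
4 colors suffice: color a → {6, 8, 11}; color b → {5, 9, 10}; color c → {1, 2, 4, 7}; color d → {3}.
Since 5 ≥ 4, a proper 5-coloring certainly exists.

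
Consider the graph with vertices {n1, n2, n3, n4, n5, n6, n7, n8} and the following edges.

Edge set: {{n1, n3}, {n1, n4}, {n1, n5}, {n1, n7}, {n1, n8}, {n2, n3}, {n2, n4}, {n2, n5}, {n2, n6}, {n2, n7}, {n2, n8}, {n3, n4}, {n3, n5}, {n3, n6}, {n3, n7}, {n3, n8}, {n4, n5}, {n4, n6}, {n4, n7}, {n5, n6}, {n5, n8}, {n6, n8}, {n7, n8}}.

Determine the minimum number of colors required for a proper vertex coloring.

5

n2, n3, n5, n6, n8 are pairwise adjacent (a clique of size 5), so at least 5 colors are needed.
5 colors suffice: color 1 → {n3}; color 2 → {n4, n8}; color 3 → {n5, n7}; color 4 → {n1, n2}; color 5 → {n6}. Each edge has distinct colors on its endpoints.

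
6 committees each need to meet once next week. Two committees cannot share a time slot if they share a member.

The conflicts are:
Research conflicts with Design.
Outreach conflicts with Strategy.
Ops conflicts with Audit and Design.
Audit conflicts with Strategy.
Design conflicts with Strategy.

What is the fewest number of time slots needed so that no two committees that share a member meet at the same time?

Audit and Strategy conflict, so at least 2 time slots are needed.
Using 2 time slots: Research=1, Outreach=2, Ops=1, Audit=2, Design=2, Strategy=1. Each listed conflict is separated.

2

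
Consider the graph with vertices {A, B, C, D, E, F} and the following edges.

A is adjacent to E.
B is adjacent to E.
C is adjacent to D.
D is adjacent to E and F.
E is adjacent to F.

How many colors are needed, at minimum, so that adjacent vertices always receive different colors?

3

D, E, F form a triangle, so at least 3 colors are needed.
3 colors suffice: color 1 → {C, E}; color 2 → {A, B, D}; color 3 → {F}. No two adjacent vertices share a color.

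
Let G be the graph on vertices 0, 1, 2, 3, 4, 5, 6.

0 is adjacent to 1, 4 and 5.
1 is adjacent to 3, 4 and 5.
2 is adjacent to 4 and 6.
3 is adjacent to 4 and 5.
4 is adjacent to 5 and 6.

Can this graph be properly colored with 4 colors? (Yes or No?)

The chromatic number is 4. 1, 3, 4, 5 form a clique, so at least 4 colors are needed.
4 colors suffice: color red → {4}; color blue → {5, 6}; color green → {1, 2}; color yellow → {0, 3}.
That is already a proper 4-coloring.

Yes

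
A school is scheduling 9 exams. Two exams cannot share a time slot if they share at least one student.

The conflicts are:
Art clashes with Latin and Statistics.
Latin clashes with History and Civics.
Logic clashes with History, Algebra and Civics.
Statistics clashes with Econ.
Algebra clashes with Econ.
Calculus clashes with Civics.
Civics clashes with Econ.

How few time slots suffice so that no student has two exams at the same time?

3

The cycle Econ-Civics-Latin-Art-Statistics-Econ has odd length 5, so it cannot be 2-colored; at least 3 time slots are needed.
3 time slots suffice: time slot 1 → {History, Statistics, Algebra, Civics}; time slot 2 → {Latin, Logic, Calculus, Econ}; time slot 3 → {Art}. Every pair that conflicts lands in different time slots.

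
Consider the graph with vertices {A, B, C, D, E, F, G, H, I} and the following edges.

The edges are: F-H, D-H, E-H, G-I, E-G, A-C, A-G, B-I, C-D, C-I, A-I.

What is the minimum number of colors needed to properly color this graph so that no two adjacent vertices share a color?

A, C, I are pairwise adjacent, so at least 3 colors are needed.
3 colors suffice: A=green, B=blue, C=blue, D=green, E=green, F=blue, G=blue, H=red, I=red. Each edge has distinct colors on its endpoints.

3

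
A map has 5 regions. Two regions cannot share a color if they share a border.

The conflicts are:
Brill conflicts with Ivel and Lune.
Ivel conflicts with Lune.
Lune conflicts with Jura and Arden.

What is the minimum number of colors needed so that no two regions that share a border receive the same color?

3

Brill, Ivel, Lune are mutually in conflict, so at least 3 colors are needed.
One proper 3-coloring: Brill=3, Ivel=2, Lune=1, Jura=2, Arden=2. Each listed conflict is separated.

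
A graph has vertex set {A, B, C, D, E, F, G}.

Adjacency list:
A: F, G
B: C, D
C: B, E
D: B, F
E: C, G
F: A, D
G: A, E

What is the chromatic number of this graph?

The cycle F-D-B-C-E-G-A-F has odd length 7, so it cannot be 2-colored; at least 3 colors are needed.
A valid assignment using 3 colors: A=1, B=2, C=1, D=1, E=3, F=2, G=2. Every edge joins two different colors.

3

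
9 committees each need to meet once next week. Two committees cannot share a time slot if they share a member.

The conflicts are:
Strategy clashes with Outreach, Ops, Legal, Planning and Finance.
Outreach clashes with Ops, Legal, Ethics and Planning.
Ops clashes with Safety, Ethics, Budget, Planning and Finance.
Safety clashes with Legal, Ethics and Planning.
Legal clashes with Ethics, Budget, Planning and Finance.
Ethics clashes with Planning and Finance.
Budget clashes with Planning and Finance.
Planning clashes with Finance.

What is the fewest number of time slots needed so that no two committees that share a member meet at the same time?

4

Ops, Safety, Ethics, Planning are mutually in conflict, so at least 4 time slots are needed.
A valid assignment using 4 time slots: Strategy=4, Outreach=3, Ops=2, Safety=3, Legal=2, Ethics=4, Budget=4, Planning=1, Finance=3. Every pair that conflicts lands in different time slots.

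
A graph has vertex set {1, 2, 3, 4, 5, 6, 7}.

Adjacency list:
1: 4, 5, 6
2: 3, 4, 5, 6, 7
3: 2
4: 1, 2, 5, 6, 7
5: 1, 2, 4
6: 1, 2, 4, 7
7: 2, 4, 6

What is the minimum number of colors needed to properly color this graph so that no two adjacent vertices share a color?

2, 4, 6, 7 form a clique, so at least 4 colors are needed.
4 colors suffice: color red → {1, 2}; color blue → {3, 4}; color green → {5, 6}; color yellow → {7}. No two adjacent vertices share a color.

4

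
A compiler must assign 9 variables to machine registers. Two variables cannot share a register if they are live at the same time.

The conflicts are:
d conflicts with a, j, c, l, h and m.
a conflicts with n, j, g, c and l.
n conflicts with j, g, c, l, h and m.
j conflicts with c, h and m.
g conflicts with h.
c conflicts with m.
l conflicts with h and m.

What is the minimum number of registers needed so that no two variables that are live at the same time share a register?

4

n, j, c, m are mutually in conflict, so at least 4 registers are needed.
A valid assignment using 4 registers: d=1, a=2, n=1, j=3, g=3, c=4, l=3, h=2, m=2. Every pair that conflicts lands in different registers.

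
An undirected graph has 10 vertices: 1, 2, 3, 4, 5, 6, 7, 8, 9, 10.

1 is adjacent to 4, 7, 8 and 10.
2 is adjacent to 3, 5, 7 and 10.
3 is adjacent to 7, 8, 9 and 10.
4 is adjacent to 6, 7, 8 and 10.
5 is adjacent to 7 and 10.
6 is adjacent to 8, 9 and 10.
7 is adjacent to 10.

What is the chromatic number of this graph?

4

1, 4, 7, 10 are pairwise adjacent (a clique of size 4), so at least 4 colors are needed.
4 colors suffice: color red → {8, 9, 10}; color blue → {6, 7}; color green → {3, 4, 5}; color yellow → {1, 2}. Each edge has distinct colors on its endpoints.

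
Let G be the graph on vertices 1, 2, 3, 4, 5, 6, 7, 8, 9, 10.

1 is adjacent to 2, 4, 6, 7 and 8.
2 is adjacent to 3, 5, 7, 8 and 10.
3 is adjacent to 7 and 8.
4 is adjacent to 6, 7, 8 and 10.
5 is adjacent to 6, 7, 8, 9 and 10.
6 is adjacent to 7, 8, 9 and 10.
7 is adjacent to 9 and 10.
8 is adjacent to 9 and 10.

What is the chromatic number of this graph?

4

5, 6, 8, 9 are mutually adjacent (a clique of size 4), so at least 4 colors are needed.
4 colors suffice: color a → {7, 8}; color b → {2, 6}; color c → {3, 4, 5}; color d → {1, 9, 10}. Each edge has distinct colors on its endpoints.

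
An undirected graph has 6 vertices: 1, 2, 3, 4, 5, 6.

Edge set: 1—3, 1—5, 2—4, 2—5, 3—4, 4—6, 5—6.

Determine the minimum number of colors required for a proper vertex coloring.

The cycle 4-6-5-1-3-4 has odd length 5, so it cannot be 2-colored; at least 3 colors are needed.
One proper 3-coloring: 1=green, 2=blue, 3=blue, 4=red, 5=red, 6=blue. Every edge joins two different colors.

3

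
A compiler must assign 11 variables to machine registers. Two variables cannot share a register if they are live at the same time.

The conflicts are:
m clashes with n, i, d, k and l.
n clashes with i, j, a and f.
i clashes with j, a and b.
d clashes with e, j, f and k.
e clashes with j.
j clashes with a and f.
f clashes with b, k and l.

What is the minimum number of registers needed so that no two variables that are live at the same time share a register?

4

n, i, j, a are mutually in conflict, so at least 4 registers are needed.
4 registers suffice: register 1 → {m, e, a, f}; register 2 → {j, b, k, l}; register 3 → {i, d}; register 4 → {n}. Each listed conflict is separated.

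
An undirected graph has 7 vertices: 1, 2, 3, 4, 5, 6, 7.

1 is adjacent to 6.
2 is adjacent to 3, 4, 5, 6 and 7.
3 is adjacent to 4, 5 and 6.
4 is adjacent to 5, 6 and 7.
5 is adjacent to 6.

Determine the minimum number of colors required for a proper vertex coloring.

5

2, 3, 4, 5, 6 are pairwise adjacent (a clique of size 5), so at least 5 colors are needed.
5 colors suffice: 1=a, 2=b, 3=e, 4=a, 5=d, 6=c, 7=c. Every edge joins two different colors.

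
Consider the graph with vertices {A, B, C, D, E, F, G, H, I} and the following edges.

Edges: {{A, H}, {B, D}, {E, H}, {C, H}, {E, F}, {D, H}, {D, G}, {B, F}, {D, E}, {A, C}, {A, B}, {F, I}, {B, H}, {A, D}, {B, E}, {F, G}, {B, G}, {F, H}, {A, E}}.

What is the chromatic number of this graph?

5

A, B, D, E, H form a clique, so at least 5 colors are needed.
5 colors suffice: color red → {G, H, I}; color blue → {B, C}; color green → {E}; color yellow → {D, F}; color purple → {A}. Every edge joins two different colors.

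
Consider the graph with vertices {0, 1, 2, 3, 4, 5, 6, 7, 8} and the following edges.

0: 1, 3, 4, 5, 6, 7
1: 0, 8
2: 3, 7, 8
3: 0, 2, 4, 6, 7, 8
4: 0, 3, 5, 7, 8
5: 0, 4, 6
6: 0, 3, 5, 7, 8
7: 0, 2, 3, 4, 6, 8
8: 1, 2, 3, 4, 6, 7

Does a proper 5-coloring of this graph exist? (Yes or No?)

Yes

The chromatic number is 4. 3, 4, 7, 8 are pairwise adjacent (a clique of size 4), so at least 4 colors are needed.
4 colors suffice: color a → {0, 8}; color b → {1, 5, 7}; color c → {3}; color d → {2, 4, 6}.
Since 5 ≥ 4, a proper 5-coloring certainly exists.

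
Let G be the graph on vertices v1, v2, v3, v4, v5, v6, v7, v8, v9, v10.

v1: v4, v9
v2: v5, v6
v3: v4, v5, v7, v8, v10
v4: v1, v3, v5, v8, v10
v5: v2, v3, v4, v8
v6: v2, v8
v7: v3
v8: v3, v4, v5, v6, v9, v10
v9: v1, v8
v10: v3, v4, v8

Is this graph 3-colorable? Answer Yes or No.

v3, v4, v8, v10 are mutually adjacent (a clique of size 4), so at least 4 colors are needed.
So 3 colors are not enough.

No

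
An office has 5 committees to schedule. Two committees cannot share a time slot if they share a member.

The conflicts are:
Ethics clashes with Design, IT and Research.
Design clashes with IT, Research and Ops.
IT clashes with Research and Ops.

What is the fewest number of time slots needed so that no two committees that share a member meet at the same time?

Ethics, Design, IT, Research pairwise conflict, so at least 4 time slots are needed.
A valid assignment using 4 time slots: Ethics=3, Design=1, IT=2, Research=4, Ops=3. Each listed conflict is separated.

4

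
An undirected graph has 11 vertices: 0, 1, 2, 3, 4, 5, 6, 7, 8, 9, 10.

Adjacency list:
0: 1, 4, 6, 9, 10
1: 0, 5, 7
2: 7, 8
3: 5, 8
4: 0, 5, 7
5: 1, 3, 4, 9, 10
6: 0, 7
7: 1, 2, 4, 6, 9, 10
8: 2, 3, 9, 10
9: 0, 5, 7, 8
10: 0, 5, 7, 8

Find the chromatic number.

2

0 and 4 are adjacent, so at least 2 colors are needed.
2 colors suffice: color red → {0, 5, 7, 8}; color blue → {1, 2, 3, 4, 6, 9, 10}. No two adjacent vertices share a color.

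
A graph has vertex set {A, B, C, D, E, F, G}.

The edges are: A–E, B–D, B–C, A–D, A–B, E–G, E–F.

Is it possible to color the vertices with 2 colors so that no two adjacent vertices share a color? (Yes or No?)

No

A, B, D are mutually adjacent, so at least 3 colors are needed.
So 2 colors are not enough.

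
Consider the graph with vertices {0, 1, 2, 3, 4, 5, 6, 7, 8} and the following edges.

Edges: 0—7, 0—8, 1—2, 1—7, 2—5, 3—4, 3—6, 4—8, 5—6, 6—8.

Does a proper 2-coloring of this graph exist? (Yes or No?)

No

The cycle 2-5-6-8-0-7-1-2 has odd length 7, so it cannot be 2-colored; at least 3 colors are needed.
So 2 colors are not enough.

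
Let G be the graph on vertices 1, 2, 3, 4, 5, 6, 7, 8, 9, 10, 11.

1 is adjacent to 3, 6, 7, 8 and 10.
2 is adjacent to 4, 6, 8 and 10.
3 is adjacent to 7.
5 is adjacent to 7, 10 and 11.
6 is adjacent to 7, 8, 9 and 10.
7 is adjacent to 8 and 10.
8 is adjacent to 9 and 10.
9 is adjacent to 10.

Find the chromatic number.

5

1, 6, 7, 8, 10 are mutually adjacent (a clique of size 5), so at least 5 colors are needed.
5 colors suffice: color a → {3, 4, 10, 11}; color b → {5, 8}; color c → {6}; color d → {2, 7, 9}; color e → {1}. No two adjacent vertices share a color.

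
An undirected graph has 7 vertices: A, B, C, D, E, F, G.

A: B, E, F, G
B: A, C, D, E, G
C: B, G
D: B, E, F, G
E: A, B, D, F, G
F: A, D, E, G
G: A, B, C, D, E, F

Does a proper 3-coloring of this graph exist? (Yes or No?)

B, D, E, G are pairwise adjacent (a clique of size 4), so at least 4 colors are needed.
So 3 colors are not enough.

No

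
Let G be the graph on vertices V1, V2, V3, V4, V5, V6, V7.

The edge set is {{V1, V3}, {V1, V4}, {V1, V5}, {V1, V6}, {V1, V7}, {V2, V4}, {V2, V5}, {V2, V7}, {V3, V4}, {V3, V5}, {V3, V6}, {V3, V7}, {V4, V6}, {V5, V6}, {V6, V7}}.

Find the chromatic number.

V1, V3, V6, V7 are mutually adjacent (a clique of size 4), so at least 4 colors are needed.
4 colors suffice: color 1 → {V2, V3}; color 2 → {V6}; color 3 → {V1}; color 4 → {V4, V5, V7}. Every edge joins two different colors.

4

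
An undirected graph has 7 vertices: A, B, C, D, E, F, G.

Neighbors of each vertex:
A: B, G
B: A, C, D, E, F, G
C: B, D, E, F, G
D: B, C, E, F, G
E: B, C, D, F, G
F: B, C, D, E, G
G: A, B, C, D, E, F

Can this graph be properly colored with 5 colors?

B, C, D, E, F, G form a clique, so at least 6 colors are needed.
So 5 colors are not enough.

No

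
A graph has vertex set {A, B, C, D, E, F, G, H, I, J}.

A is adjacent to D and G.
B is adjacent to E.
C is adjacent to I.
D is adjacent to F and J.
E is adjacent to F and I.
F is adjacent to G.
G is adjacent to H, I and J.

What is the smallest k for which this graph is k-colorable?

G and J are adjacent, so at least 2 colors are needed.
2 colors suffice: A=blue, B=blue, C=red, D=red, E=red, F=blue, G=red, H=blue, I=blue, J=blue. Every edge joins two different colors.

2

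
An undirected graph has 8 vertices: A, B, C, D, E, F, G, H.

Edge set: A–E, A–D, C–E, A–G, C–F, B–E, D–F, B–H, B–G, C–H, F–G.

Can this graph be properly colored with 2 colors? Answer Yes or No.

No

The cycle F-C-H-B-G-F has odd length 5, so it cannot be 2-colored; at least 3 colors are needed.
So 2 colors are not enough.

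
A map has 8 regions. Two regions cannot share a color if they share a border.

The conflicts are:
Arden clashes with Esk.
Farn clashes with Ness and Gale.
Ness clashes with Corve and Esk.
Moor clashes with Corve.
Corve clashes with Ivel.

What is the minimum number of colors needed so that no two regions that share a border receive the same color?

2

Ness and Esk conflict, so at least 2 colors are needed.
2 colors suffice: color 1 → {Arden, Ness, Moor, Gale, Ivel}; color 2 → {Farn, Corve, Esk}. Each listed conflict is separated.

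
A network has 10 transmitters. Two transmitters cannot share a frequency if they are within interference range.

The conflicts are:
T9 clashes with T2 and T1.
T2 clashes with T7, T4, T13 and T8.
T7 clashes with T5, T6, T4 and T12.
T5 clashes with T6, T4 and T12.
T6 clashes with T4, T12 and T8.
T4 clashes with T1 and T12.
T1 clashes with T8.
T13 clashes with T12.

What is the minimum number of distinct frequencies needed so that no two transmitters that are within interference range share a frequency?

5

T7, T5, T6, T4, T12 pairwise conflict, so at least 5 frequencies are needed.
5 frequencies suffice: frequency 1 → {T9, T4, T13, T8}; frequency 2 → {T2, T1, T12}; frequency 3 → {T7}; frequency 4 → {T6}; frequency 5 → {T5}. Every pair that conflicts lands in different frequencies.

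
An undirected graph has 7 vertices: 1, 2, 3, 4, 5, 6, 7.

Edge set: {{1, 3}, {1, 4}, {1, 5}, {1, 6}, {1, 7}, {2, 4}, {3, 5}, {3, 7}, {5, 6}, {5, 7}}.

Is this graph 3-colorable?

1, 3, 5, 7 are pairwise adjacent (a clique of size 4), so at least 4 colors are needed.
So 3 colors are not enough.

No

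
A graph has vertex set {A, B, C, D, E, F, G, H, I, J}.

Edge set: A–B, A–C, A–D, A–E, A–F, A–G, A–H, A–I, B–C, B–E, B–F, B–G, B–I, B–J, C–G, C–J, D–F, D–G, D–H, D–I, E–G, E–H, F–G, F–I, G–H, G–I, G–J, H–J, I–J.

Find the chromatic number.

A, B, F, G, I are pairwise adjacent (a clique of size 5), so at least 5 colors are needed.
5 colors suffice: color red → {G}; color blue → {A, J}; color green → {B, D}; color yellow → {C, H, I}; color purple → {E, F}. Every edge joins two different colors.

5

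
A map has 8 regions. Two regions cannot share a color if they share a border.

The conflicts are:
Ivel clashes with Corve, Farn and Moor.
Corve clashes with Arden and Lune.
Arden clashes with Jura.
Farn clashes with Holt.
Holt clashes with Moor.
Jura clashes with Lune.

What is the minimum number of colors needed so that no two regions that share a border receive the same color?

2

Corve and Arden conflict, so at least 2 colors are needed.
2 colors suffice: color 1 → {Ivel, Arden, Holt, Lune}; color 2 → {Corve, Farn, Moor, Jura}. No two conflicting regions share a color.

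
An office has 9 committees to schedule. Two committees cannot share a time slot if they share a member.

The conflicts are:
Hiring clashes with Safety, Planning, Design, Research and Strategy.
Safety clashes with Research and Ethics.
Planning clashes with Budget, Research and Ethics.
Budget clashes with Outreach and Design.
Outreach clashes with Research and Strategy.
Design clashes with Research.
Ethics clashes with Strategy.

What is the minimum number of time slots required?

3

Hiring, Safety, Research are mutually in conflict, so at least 3 time slots are needed.
3 time slots suffice: time slot 1 → {Budget, Research, Ethics}; time slot 2 → {Hiring, Outreach}; time slot 3 → {Safety, Planning, Design, Strategy}. Every pair that conflicts lands in different time slots.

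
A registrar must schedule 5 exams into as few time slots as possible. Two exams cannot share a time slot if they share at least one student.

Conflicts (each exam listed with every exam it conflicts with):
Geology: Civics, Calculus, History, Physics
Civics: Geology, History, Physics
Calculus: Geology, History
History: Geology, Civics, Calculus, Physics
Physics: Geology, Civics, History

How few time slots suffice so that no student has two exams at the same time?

Geology, Civics, History, Physics are mutually in conflict, so at least 4 time slots are needed.
4 time slots suffice: time slot 1 → {Geology}; time slot 2 → {History}; time slot 3 → {Calculus, Physics}; time slot 4 → {Civics}. Each listed conflict is separated.

4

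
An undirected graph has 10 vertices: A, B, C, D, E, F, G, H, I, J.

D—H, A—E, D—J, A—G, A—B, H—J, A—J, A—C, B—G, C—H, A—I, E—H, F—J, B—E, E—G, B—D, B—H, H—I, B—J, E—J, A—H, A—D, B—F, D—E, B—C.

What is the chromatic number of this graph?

6

A, B, D, E, H, J form a clique, so at least 6 colors are needed.
One proper 6-coloring: A=2, B=1, C=4, D=6, E=4, F=2, G=3, H=3, I=1, J=5. No two adjacent vertices share a color.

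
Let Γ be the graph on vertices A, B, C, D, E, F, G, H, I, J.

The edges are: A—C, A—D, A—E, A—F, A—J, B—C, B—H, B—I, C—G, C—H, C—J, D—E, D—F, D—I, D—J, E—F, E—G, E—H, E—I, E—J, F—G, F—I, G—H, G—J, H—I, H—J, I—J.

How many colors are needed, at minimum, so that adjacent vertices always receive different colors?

4

A, D, E, F form a clique, so at least 4 colors are needed.
A valid assignment using 4 colors: A=yellow, B=blue, C=red, D=green, E=red, F=blue, G=yellow, H=green, I=yellow, J=blue. No two adjacent vertices share a color.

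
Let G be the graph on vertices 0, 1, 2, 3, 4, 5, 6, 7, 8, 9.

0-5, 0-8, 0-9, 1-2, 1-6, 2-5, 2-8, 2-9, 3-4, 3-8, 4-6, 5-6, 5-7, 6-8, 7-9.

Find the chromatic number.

2

3 and 4 are adjacent, so at least 2 colors are needed.
2 colors suffice: color red → {0, 2, 3, 6, 7}; color blue → {1, 4, 5, 8, 9}. No two adjacent vertices share a color.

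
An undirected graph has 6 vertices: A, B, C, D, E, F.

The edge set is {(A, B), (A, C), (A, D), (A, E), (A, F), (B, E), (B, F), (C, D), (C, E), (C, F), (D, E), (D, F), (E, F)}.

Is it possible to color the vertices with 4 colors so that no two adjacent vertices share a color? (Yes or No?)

A, C, D, E, F are mutually adjacent (a clique of size 5), so at least 5 colors are needed.
So 4 colors are not enough.

No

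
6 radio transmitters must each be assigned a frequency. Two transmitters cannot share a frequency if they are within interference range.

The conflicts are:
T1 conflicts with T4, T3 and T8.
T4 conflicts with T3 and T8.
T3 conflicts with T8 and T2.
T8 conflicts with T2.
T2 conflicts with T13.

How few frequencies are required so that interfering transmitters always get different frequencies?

4

T1, T4, T3, T8 pairwise conflict, so at least 4 frequencies are needed.
Using 4 frequencies: T1=3, T4=4, T3=1, T8=2, T2=3, T13=1. No two conflicting transmitters share a frequency.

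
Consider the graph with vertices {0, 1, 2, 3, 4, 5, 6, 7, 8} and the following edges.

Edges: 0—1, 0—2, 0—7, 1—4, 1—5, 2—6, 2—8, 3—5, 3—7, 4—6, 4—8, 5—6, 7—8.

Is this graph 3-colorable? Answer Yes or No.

Yes

The chromatic number is 3. The cycle 2-6-5-1-0-2 has odd length 5, so it cannot be 2-colored; at least 3 colors are needed.
One proper 3-coloring: 0=c, 1=b, 2=a, 3=b, 4=a, 5=a, 6=b, 7=a, 8=b.
That is already a proper 3-coloring.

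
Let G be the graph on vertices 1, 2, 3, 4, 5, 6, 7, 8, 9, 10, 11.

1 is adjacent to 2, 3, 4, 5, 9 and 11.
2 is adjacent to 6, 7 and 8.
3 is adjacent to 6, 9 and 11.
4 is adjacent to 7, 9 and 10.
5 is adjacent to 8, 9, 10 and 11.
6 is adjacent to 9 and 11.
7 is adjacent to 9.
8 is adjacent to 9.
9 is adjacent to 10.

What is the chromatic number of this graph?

1, 5, 11 are pairwise adjacent, so at least 3 colors are needed.
3 colors suffice: color red → {2, 9, 11}; color blue → {1, 6, 7, 8, 10}; color green → {3, 4, 5}. Every edge joins two different colors.

3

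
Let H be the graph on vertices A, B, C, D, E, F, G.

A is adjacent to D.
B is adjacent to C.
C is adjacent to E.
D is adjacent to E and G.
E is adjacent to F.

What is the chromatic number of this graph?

D and E are adjacent, so at least 2 colors are needed.
A valid assignment using 2 colors: A=1, B=1, C=2, D=2, E=1, F=2, G=1. No two adjacent vertices share a color.

2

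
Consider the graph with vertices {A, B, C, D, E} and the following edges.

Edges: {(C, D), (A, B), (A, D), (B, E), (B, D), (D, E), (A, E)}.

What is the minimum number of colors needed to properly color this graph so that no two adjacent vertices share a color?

4

A, B, D, E are mutually adjacent (a clique of size 4), so at least 4 colors are needed.
A valid assignment using 4 colors: A=blue, B=green, C=blue, D=red, E=yellow. Each edge has distinct colors on its endpoints.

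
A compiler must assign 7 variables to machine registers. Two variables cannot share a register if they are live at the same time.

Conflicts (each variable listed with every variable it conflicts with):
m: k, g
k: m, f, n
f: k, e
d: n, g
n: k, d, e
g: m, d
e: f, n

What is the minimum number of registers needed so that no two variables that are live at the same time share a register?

The cycle m-g-d-n-k-m has odd length 5, so it cannot be 2-colored; at least 3 registers are needed.
A valid assignment using 3 registers: m=2, k=1, f=2, d=1, n=2, g=3, e=1. Every pair that conflicts lands in different registers.

3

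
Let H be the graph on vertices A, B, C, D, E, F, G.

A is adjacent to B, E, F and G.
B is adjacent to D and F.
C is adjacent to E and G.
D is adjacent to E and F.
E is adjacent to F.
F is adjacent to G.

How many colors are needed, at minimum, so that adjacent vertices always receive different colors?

A, E, F are pairwise adjacent, so at least 3 colors are needed.
3 colors suffice: color red → {C, F}; color blue → {B, E, G}; color green → {A, D}. Every edge joins two different colors.

3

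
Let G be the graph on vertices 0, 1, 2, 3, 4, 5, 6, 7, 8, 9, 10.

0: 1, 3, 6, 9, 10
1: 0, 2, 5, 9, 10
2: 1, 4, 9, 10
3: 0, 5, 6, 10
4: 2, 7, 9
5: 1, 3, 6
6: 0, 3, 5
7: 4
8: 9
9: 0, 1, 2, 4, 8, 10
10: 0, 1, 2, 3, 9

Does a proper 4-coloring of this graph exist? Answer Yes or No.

The chromatic number is 4. 1, 2, 9, 10 are pairwise adjacent (a clique of size 4), so at least 4 colors are needed.
4 colors suffice: color red → {3, 7, 9}; color blue → {0, 2, 5, 8}; color green → {1, 4, 6}; color yellow → {10}.
That is already a proper 4-coloring.

Yes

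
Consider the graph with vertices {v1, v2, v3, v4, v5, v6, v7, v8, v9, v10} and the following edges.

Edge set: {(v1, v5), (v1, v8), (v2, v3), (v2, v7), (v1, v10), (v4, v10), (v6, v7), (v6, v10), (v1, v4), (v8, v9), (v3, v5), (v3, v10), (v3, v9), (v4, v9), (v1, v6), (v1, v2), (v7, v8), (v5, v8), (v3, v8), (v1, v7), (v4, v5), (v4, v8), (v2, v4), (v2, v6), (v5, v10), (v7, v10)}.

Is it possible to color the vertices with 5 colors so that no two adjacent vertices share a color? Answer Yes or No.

The chromatic number is 4. v1, v4, v5, v8 are pairwise adjacent (a clique of size 4), so at least 4 colors are needed.
4 colors suffice: color 1 → {v1, v3}; color 2 → {v2, v8, v10}; color 3 → {v4, v7}; color 4 → {v5, v6, v9}.
Since 5 ≥ 4, a proper 5-coloring certainly exists.

Yes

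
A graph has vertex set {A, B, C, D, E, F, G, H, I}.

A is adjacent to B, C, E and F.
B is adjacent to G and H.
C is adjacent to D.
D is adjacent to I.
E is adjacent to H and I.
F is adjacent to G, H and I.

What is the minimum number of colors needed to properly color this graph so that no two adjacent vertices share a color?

The cycle A-E-I-D-C-A has odd length 5, so it cannot be 2-colored; at least 3 colors are needed.
3 colors suffice: color 1 → {A, G, H, I}; color 2 → {B, C, E, F}; color 3 → {D}. Each edge has distinct colors on its endpoints.

3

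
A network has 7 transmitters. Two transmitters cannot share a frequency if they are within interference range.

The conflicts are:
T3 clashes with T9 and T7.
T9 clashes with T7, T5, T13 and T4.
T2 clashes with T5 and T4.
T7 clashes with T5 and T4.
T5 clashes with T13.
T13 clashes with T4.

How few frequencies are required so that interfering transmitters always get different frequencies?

3

T9, T13, T4 are mutually in conflict, so at least 3 frequencies are needed.
3 frequencies suffice: frequency 1 → {T9, T2}; frequency 2 → {T3, T5, T4}; frequency 3 → {T7, T13}. Each listed conflict is separated.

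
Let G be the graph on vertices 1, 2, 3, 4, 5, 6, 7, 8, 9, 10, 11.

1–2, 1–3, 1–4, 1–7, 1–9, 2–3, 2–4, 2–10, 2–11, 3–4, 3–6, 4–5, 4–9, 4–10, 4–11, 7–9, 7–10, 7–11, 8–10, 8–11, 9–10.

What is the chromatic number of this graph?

1, 2, 3, 4 are mutually adjacent (a clique of size 4), so at least 4 colors are needed.
4 colors suffice: 1=c, 2=b, 3=d, 4=a, 5=b, 6=a, 7=a, 8=a, 9=b, 10=c, 11=c. Each edge has distinct colors on its endpoints.

4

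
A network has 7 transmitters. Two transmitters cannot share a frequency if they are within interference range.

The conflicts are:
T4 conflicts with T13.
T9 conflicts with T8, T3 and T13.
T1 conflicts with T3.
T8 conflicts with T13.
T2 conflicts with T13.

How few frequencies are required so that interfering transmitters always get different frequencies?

T9, T8, T13 pairwise conflict, so at least 3 frequencies are needed.
3 frequencies suffice: frequency 1 → {T3, T13}; frequency 2 → {T4, T9, T1, T2}; frequency 3 → {T8}. No two conflicting transmitters share a frequency.

3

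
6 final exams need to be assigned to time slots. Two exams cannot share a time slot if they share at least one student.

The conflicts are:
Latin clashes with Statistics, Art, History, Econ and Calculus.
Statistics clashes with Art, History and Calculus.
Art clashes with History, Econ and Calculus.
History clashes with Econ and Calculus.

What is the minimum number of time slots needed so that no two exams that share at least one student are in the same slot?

5

Latin, Statistics, Art, History, Calculus all conflict with each other, so at least 5 time slots are needed.
5 time slots suffice: time slot 1 → {Art}; time slot 2 → {History}; time slot 3 → {Latin}; time slot 4 → {Econ, Calculus}; time slot 5 → {Statistics}. Every pair that conflicts lands in different time slots.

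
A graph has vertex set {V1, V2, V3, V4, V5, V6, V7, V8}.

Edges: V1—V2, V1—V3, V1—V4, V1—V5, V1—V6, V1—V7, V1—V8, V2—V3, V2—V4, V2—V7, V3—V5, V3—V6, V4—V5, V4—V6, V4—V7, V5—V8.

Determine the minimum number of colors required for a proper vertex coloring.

V1, V2, V4, V7 are pairwise adjacent (a clique of size 4), so at least 4 colors are needed.
4 colors suffice: color red → {V1}; color blue → {V3, V4, V8}; color green → {V2, V5, V6}; color yellow → {V7}. No two adjacent vertices share a color.

4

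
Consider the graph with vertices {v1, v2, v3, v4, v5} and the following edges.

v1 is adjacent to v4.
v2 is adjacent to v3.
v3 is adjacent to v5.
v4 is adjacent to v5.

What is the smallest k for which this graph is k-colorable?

v3 and v5 are adjacent, so at least 2 colors are needed.
A valid assignment using 2 colors: v1=1, v2=1, v3=2, v4=2, v5=1. Each edge has distinct colors on its endpoints.

2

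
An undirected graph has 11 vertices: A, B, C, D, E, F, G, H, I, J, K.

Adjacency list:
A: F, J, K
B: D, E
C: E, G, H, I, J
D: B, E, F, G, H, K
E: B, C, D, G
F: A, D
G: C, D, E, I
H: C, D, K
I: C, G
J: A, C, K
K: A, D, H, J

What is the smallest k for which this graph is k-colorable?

3

C, G, I are pairwise adjacent, so at least 3 colors are needed.
A valid assignment using 3 colors: A=1, B=2, C=1, D=1, E=3, F=2, G=2, H=3, I=3, J=3, K=2. Each edge has distinct colors on its endpoints.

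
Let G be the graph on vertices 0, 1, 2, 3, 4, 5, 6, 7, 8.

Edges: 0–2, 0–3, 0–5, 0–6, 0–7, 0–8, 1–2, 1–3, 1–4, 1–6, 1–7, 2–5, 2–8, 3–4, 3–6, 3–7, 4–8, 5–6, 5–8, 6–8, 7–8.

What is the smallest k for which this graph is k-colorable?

4

0, 2, 5, 8 are pairwise adjacent (a clique of size 4), so at least 4 colors are needed.
4 colors suffice: color red → {3, 8}; color blue → {0, 1}; color green → {2, 4, 6, 7}; color yellow → {5}. Every edge joins two different colors.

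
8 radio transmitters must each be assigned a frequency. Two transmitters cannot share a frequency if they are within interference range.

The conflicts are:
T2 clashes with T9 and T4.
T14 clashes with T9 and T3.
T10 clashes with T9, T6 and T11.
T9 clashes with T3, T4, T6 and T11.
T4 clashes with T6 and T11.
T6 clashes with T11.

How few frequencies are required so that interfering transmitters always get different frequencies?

4

T9, T4, T6, T11 all conflict with each other, so at least 4 frequencies are needed.
A valid assignment using 4 frequencies: T2=2, T14=2, T10=3, T9=1, T3=3, T4=3, T6=2, T11=4. Every pair that conflicts lands in different frequencies.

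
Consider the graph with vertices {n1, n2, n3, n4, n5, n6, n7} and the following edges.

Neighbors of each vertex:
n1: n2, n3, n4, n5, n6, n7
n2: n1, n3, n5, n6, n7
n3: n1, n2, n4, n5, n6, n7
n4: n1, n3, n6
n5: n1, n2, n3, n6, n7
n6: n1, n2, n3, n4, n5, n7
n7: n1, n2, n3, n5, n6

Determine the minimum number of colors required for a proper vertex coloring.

6

n1, n2, n3, n5, n6, n7 are pairwise adjacent (a clique of size 6), so at least 6 colors are needed.
A valid assignment using 6 colors: n1=2, n2=4, n3=1, n4=4, n5=6, n6=3, n7=5. Each edge has distinct colors on its endpoints.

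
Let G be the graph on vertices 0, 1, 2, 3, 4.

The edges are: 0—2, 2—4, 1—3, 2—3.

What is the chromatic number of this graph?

2

0 and 2 are adjacent, so at least 2 colors are needed.
2 colors suffice: color a → {1, 2}; color b → {0, 3, 4}. No two adjacent vertices share a color.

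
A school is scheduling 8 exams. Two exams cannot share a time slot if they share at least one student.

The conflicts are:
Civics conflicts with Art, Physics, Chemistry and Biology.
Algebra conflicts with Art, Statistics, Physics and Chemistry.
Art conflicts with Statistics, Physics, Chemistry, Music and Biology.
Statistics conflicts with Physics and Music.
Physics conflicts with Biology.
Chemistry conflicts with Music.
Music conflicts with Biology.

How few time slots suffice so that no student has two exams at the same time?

4

Algebra, Art, Statistics, Physics pairwise conflict, so at least 4 time slots are needed.
4 time slots suffice: Civics=3, Algebra=3, Art=1, Statistics=4, Physics=2, Chemistry=4, Music=2, Biology=4. Each listed conflict is separated.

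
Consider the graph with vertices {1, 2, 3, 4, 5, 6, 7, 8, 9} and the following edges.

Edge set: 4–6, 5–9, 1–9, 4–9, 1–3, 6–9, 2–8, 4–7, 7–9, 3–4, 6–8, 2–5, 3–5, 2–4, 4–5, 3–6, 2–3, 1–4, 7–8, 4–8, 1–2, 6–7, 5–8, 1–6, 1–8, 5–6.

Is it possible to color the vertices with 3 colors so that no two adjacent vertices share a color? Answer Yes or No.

No

1, 4, 6, 8 are mutually adjacent (a clique of size 4), so at least 4 colors are needed.
So 3 colors are not enough.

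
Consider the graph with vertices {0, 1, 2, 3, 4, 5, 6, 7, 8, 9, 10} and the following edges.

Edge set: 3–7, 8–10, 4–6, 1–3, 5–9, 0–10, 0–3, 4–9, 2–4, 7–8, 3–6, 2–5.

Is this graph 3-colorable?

Yes

The chromatic number is 3. The cycle 7-8-10-0-3-7 has odd length 5, so it cannot be 2-colored; at least 3 colors are needed.
One proper 3-coloring: 0=blue, 1=blue, 2=blue, 3=red, 4=red, 5=red, 6=blue, 7=green, 8=blue, 9=blue, 10=red.
That is already a proper 3-coloring.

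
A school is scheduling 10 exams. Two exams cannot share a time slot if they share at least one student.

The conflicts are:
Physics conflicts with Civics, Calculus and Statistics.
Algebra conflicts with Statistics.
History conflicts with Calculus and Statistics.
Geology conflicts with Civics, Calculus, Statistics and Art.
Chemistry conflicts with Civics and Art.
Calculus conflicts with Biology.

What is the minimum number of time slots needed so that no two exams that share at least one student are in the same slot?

Geology and Calculus conflict, so at least 2 time slots are needed.
Using 2 time slots: Physics=1, Algebra=1, History=1, Geology=1, Chemistry=1, Civics=2, Calculus=2, Biology=1, Statistics=2, Art=2. No two conflicting exams share a time slot.

2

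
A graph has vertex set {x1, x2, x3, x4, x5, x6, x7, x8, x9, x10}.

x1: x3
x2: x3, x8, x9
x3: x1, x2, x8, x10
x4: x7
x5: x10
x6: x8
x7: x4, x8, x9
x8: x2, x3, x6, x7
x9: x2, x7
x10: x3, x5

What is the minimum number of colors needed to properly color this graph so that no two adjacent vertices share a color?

3

x2, x3, x8 are pairwise adjacent, so at least 3 colors are needed.
3 colors suffice: x1=1, x2=3, x3=2, x4=1, x5=2, x6=2, x7=2, x8=1, x9=1, x10=1. No two adjacent vertices share a color.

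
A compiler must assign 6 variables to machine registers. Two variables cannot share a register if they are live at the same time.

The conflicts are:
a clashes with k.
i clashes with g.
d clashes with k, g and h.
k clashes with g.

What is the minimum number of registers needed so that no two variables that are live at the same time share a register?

3

d, k, g pairwise conflict, so at least 3 registers are needed.
3 registers suffice: register 1 → {a, i, d}; register 2 → {g, h}; register 3 → {k}. Every pair that conflicts lands in different registers.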